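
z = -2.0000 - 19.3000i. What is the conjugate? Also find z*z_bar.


z_bar = -2.0000 + 19.3000i
z*z_bar = (-2)^2 + (-19.3)^2 = 4 + 372.49 = 376.49

z_bar = -2.0000 + 19.3000i, z*z_bar = 376.49


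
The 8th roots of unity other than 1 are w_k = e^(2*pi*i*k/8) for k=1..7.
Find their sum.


With w = e^(2*pi*i/8), all 8 of the 8th roots of unity w^0 = 1, w, ..., w^(7) sum to 0: 1 + w + ... + w^(7) = (1 - w^8)/(1 - w) = 0 since w^8 = 1, w ≠ 1.
Removing the root 1: w + w^2 + ... + w^(7) = 0 - 1 = -1

Sum = -1


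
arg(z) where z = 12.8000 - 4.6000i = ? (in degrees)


Re = 12.8, Im = -4.6
arg = atan2(-4.6, 12.8) = -19.7672 degrees

arg(z) = -19.7672 degrees


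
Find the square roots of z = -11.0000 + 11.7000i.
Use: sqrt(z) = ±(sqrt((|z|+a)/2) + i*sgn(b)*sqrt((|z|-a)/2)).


|z| = sqrt(121+136.89) = 16.0590
sqrt((|z|+a)/2) = sqrt((16.0590+(-11))/2) = sqrt(2.5295) = 1.5904
sqrt((|z|-a)/2) = sqrt((16.0590-(-11))/2) = sqrt(13.5295) = 3.6782

±(1.5904 + 3.6782i) i.e. 1.5904 + 3.6782i and -1.5904 - 3.6782i


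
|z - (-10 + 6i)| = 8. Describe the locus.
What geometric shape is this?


|z - z0| = r is a circle with center z0 and radius r.
Center = (-10, 6), radius = 8

Circle with center (-10, 6) and radius 8


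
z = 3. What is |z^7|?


|z| = sqrt(9+0) = sqrt(9) = 3
|z^7| = |z|^7 = 3^7 = 2187

|z^7| = 2187


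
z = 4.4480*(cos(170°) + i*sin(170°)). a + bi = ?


a = 4.4480*cos(170°) = 4.4480*(-0.9848) = -4.3804
b = 4.4480*sin(170°) = 4.4480*0.17365 = 0.7724

-4.3804 + 0.7724i


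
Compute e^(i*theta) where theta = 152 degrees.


cos(152°) = -0.8829
sin(152°) = 0.4695

e^(i*152°) = -0.8829 + 0.4695i


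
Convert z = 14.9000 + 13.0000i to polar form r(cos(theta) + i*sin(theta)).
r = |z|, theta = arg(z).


r = sqrt(222.01+169) = sqrt(391.01) = 19.7740
theta = atan2(13, 14.9) = 41.1042 degrees

r = 19.7740, theta = 41.1042 degrees


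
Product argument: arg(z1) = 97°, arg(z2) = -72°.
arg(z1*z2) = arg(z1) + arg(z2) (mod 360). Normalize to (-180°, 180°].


arg(z1*z2) = 97° - 72° = 25°
Normalized to (-180°, 180°]: 25°

25°


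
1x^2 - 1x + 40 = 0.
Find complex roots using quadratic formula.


disc = (-1)^2 - 4*1*40 = 1 - 160 = -159
sqrt(|disc|) = sqrt(159) = 12.6095
Real part = 1/(2*1) = 0.5000
Imag part = 12.6095/(2*1) = 6.3048

0.5000 ± 6.3048i


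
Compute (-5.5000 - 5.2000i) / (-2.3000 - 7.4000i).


Conjugate of z2 = -2.3000 + 7.4000i
Numerator: (-5.5000 - 5.2000i)(-2.3000 + 7.4000i) = 51.1300 - 28.7400i
Denominator: (-2.3)^2 + (-7.4)^2 = 60.05
Result = (51.1300 - 28.7400i)/60.05

0.8515 - 0.4786i


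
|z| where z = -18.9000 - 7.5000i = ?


|z| = sqrt((-18.9)^2 + (-7.5)^2) = sqrt(357.21 + 56.25) = sqrt(413.46) = 20.3337

|z| = 20.3337


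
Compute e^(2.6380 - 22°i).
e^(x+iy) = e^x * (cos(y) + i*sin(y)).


e^2.6380 = 13.9852
cos(-22°) = 0.927184
sin(-22°) = -0.37461
Real = 13.9852*0.927184 = 12.9669
Imag = 13.9852*(-0.37461) = -5.2390

12.9669 - 5.2390i


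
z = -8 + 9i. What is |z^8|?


|z| = sqrt(64+81) = sqrt(145) = 12.0416
|z^8| = |z|^8 = (sqrt(145))^8 = 145^4 = 442050625

|z^8| = 442050625


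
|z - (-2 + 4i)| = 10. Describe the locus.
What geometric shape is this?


|z - z0| = r is a circle with center z0 and radius r.
Center = (-2, 4), radius = 10

Circle with center (-2, 4) and radius 10


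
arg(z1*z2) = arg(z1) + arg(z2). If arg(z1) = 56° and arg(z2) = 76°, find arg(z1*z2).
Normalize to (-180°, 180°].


arg(z1*z2) = 56° + 76° = 132°
Normalized to (-180°, 180°]: 132°

132°


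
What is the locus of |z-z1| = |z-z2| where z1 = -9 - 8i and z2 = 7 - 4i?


Equal distances means the locus is the perpendicular bisector of z1 and z2.
Midpoint = ((-9+7)/2, (-8+(-4))/2) = (-1.0000, -6.0000)

Perpendicular bisector through (-1.0000, -6.0000)


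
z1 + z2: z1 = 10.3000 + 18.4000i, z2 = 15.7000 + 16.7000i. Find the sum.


Real: 10.3 + 15.7 = 26
Imag: 18.4 + 16.7 = 35.1

26.0000 + 35.1000i


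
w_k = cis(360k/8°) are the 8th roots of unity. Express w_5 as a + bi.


Angle = 360*5/8 = 225°
a = cos(225°) = -0.7071
b = sin(225°) = -0.7071

-0.7071 - 0.7071i


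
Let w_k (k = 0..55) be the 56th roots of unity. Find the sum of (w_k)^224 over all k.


The roots are w_k = w^k with w = e^(2*pi*i/56), and (w^k)^224 = (w^224)^k.
So S = 1 + u + u^2 + ... + u^(55) with u = w^224.
224 = 4*56 + 0, so 224 is a multiple of 56 and u = (w^56)^4 = 1.
Every one of the 56 terms equals 1: S = 56

S = 56


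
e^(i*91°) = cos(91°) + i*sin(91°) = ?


cos(91°) = -0.0175
sin(91°) = 0.9998

e^(i*91°) = -0.0175 + 0.9998i


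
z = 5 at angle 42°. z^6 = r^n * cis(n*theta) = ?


r^6 = 5^6 = 15625
n*theta = 6*42° = 252° = 252° (mod 360)
a = 15625*cos(252°) = -4828.3905
b = 15625*sin(252°) = -14860.2581

15625 cis(252°) = -4828.3905 - 14860.2581i


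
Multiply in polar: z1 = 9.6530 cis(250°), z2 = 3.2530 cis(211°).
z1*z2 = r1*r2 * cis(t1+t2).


r = 9.6530 * 3.2530 = 31.4012
theta = 250° + 211° = 461° = 101° (mod 360)

31.4012 cis(101°)


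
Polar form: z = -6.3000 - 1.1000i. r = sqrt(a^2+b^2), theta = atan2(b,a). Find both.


r = sqrt(39.69+1.21) = sqrt(40.9) = 6.3953
theta = atan2(-1.1, -6.3) = -170.0958 degrees

r = 6.3953, theta = -170.0958 degrees


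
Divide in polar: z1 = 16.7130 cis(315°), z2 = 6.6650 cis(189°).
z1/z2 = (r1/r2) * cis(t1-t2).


r = 16.7130 / 6.6650 = 2.5076
theta = 315° - 189° = 126° = 126° (mod 360)

2.5076 cis(126°)


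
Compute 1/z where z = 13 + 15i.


|z|^2 = 169+225 = 394
1/z = (13 - 15i)/394

1/z = 0.0330 - 0.0381i


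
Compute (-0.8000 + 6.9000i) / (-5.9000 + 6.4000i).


Conjugate of z2 = -5.9000 - 6.4000i
Numerator: (-0.8000 + 6.9000i)(-5.9000 - 6.4000i) = 48.8800 - 35.5900i
Denominator: (-5.9)^2 + 6.4^2 = 75.77
Result = (48.8800 - 35.5900i)/75.77

0.6451 - 0.4697i


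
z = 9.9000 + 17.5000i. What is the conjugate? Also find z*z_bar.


z_bar = 9.9000 - 17.5000i
z*z_bar = 9.9^2 + 17.5^2 = 98.01 + 306.25 = 404.26

z_bar = 9.9000 - 17.5000i, z*z_bar = 404.26


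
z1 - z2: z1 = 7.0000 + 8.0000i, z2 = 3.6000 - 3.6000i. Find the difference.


Real: 7 - 3.6 = 3.4
Imag: 8 + 3.6 = 11.6

3.4000 + 11.6000i


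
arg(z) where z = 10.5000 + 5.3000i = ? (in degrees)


Re = 10.5, Im = 5.3
arg = atan2(5.3, 10.5) = 26.7829 degrees

arg(z) = 26.7829 degrees


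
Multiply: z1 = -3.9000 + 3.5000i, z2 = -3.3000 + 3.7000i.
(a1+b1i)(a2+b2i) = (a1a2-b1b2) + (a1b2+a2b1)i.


Real = -3.9*(-3.3) - 3.5*3.7 = 12.87 - 12.95 = -0.08
Imag = -3.9*3.7 - (3.3)*3.5 = -14.43 - (11.55) = -25.98

-0.0800 - 25.9800i


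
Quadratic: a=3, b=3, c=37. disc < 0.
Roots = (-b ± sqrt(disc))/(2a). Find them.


disc = 3^2 - 4*3*37 = 9 - 444 = -435
sqrt(|disc|) = sqrt(435) = 20.8567
Real part = -3/(2*3) = -0.5000
Imag part = 20.8567/(2*3) = 3.4761

-0.5000 ± 3.4761i


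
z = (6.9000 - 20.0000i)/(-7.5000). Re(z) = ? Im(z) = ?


Multiply by conjugate: (6.9000 - 20.0000i)(-7.5000) / ((-7.5)^2 + 0^2)
Numerator real = 6.9*(-7.5) - (20)*0 = -51.75
Numerator imag = -20*(-7.5) - 6.9*0 = 150
Denominator = 56.25
Re(z) = -51.75/56.25 = -0.9200
Im(z) = 150/56.25 = 2.6667

Re(z) = -0.9200, Im(z) = 2.6667


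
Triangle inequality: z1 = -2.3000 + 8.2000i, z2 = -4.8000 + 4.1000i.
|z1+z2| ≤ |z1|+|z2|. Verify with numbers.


|z1| = sqrt((-2.3)^2 + 8.2^2) = sqrt(72.53) = 8.5165
|z2| = sqrt((-4.8)^2 + 4.1^2) = sqrt(39.85) = 6.3127
z1+z2 = -7.1000 + 12.3000i
|z1+z2| = sqrt(201.7) = 14.2021
|z1|+|z2| = 8.5165 + 6.3127 = 14.8292

|z1+z2| = 14.2021 ≤ |z1|+|z2| = 14.8292 (verified)


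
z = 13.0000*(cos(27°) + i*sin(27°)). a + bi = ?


a = 13.0000*cos(27°) = 13.0000*0.89101 = 11.5831
b = 13.0000*sin(27°) = 13.0000*0.45399 = 5.9019

11.5831 + 5.9019i


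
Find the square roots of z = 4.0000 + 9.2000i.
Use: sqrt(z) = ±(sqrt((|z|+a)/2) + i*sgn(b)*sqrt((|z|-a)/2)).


|z| = sqrt(16+84.64) = 10.0319
sqrt((|z|+a)/2) = sqrt((10.0319+4)/2) = sqrt(7.0160) = 2.6488
sqrt((|z|-a)/2) = sqrt((10.0319-4)/2) = sqrt(3.0160) = 1.7367

±(2.6488 + 1.7367i) i.e. 2.6488 + 1.7367i and -2.6488 - 1.7367i


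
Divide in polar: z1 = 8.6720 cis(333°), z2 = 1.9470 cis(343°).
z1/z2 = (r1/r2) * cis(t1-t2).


r = 8.6720 / 1.9470 = 4.4540
theta = 333° - 343° = -10° = 350° (mod 360)

4.4540 cis(350°)


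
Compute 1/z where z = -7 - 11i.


|z|^2 = 49+121 = 170
1/z = (-7 + 11i)/170

1/z = -0.0412 + 0.0647i


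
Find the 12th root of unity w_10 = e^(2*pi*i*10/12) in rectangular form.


Angle = 360*10/12 = 300°
a = cos(300°) = 0.5000
b = sin(300°) = -0.8660

0.5000 - 0.8660i


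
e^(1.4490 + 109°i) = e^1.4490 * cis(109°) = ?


e^1.4490 = 4.25885
cos(109°) = -0.325568
sin(109°) = 0.94552
Real = 4.25885*(-0.325568) = -1.3865
Imag = 4.25885*0.94552 = 4.0268

-1.3865 + 4.0268i


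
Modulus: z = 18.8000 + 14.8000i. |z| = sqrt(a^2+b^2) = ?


|z| = sqrt(18.8^2 + 14.8^2) = sqrt(353.44 + 219.04) = sqrt(572.48) = 23.9266

|z| = 23.9266


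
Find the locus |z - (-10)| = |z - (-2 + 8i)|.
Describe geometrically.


Equal distances means the locus is the perpendicular bisector of z1 and z2.
Midpoint = ((-10+(-2))/2, (0+8)/2) = (-6.0000, 4.0000)

Perpendicular bisector through (-6.0000, 4.0000)


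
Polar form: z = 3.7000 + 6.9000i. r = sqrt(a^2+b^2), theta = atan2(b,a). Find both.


r = sqrt(13.69+47.61) = sqrt(61.3) = 7.8294
theta = atan2(6.9, 3.7) = 61.7984 degrees

r = 7.8294, theta = 61.7984 degrees


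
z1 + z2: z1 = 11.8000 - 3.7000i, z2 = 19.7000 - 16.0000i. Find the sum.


Real: 11.8 + 19.7 = 31.5
Imag: -3.7 - 16 = -19.7

31.5000 - 19.7000i


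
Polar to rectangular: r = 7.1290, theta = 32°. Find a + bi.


a = 7.1290*cos(32°) = 7.1290*0.84805 = 6.0457
b = 7.1290*sin(32°) = 7.1290*0.52992 = 3.7778

6.0457 + 3.7778i


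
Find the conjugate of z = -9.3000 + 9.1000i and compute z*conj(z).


z_bar = -9.3000 - 9.1000i
z*z_bar = (-9.3)^2 + 9.1^2 = 86.49 + 82.81 = 169.3

z_bar = -9.3000 - 9.1000i, z*z_bar = 169.3


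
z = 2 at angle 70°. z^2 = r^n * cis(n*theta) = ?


r^2 = 2^2 = 4
n*theta = 2*70° = 140° = 140° (mod 360)
a = 4*cos(140°) = -3.0642
b = 4*sin(140°) = 2.5712

4 cis(140°) = -3.0642 + 2.5712i


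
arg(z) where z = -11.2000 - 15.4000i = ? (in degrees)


Re = -11.2, Im = -15.4
arg = atan2(-15.4, -11.2) = -126.0274 degrees

arg(z) = -126.0274 degrees


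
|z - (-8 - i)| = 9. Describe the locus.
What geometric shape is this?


|z - z0| = r is a circle with center z0 and radius r.
Center = (-8, -1), radius = 9

Circle with center (-8, -1) and radius 9


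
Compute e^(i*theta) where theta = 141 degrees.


cos(141°) = -0.7771
sin(141°) = 0.6293

e^(i*141°) = -0.7771 + 0.6293i


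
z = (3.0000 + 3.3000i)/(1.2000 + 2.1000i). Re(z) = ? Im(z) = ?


Multiply by conjugate: (3.0000 + 3.3000i)(1.2000 - 2.1000i) / (1.2^2 + 2.1^2)
Numerator real = 3*1.2 + 3.3*2.1 = 10.53
Numerator imag = 3.3*1.2 - 3*2.1 = -2.34
Denominator = 5.85
Re(z) = 10.53/5.85 = 1.8000
Im(z) = -2.34/5.85 = -0.4000

Re(z) = 1.8000, Im(z) = -0.4000


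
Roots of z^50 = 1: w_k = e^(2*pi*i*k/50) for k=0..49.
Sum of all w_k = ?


The sum of all 50th roots of unity is 0.
Geometric series: (1 - w^50)/(1 - w) = (1-1)/(1-w) = 0 since w^50 = 1, w ≠ 1.
Alternatively: coefficient of z^49 in z^50 - 1 is 0.

0


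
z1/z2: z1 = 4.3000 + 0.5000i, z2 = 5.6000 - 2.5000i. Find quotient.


Conjugate of z2 = 5.6000 + 2.5000i
Numerator: (4.3000 + 0.5000i)(5.6000 + 2.5000i) = 22.8300 + 13.5500i
Denominator: 5.6^2 + (-2.5)^2 = 37.61
Result = (22.8300 + 13.5500i)/37.61

0.6070 + 0.3603i


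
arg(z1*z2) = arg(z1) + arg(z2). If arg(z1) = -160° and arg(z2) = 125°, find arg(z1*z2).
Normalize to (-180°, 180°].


arg(z1*z2) = -160° + 125° = -35°
Normalized to (-180°, 180°]: -35°

-35°


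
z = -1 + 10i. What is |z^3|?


|z| = sqrt(1+100) = sqrt(101) = 10.0499
|z^3| = |z|^3 = (sqrt(101))^3 = 101*sqrt(101)

|z^3| = 101*sqrt(101) ≈ 1015.0374


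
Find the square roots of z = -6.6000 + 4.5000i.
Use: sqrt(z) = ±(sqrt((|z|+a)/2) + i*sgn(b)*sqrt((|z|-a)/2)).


|z| = sqrt(43.56+20.25) = 7.9881
sqrt((|z|+a)/2) = sqrt((7.9881+(-6.6))/2) = sqrt(0.6941) = 0.8331
sqrt((|z|-a)/2) = sqrt((7.9881-(-6.6))/2) = sqrt(7.2941) = 2.7008

±(0.8331 + 2.7008i) i.e. 0.8331 + 2.7008i and -0.8331 - 2.7008i


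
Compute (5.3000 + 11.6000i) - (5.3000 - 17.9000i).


Real: 5.3 - 5.3 = 0
Imag: 11.6 + 17.9 = 29.5

29.5000i


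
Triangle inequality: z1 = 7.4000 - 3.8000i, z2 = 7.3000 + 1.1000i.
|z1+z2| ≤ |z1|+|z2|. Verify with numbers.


|z1| = sqrt(7.4^2 + (-3.8)^2) = sqrt(69.2) = 8.3187
|z2| = sqrt(7.3^2 + 1.1^2) = sqrt(54.5) = 7.3824
z1+z2 = 14.7000 - 2.7000i
|z1+z2| = sqrt(223.38) = 14.9459
|z1|+|z2| = 8.3187 + 7.3824 = 15.7011

|z1+z2| = 14.9459 ≤ |z1|+|z2| = 15.7011 (verified)


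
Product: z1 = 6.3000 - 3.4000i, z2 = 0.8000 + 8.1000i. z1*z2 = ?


Real = 6.3*0.8 - (-3.4)*8.1 = 5.04 - (-27.54) = 32.58
Imag = 6.3*8.1 + 0.8*(-3.4) = 51.03 - (2.72) = 48.31

32.5800 + 48.3100i


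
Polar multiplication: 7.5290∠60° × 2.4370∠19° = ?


r = 7.5290 * 2.4370 = 18.3482
theta = 60° + 19° = 79° = 79° (mod 360)

18.3482 cis(79°)


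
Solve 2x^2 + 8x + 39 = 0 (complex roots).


disc = 8^2 - 4*2*39 = 64 - 312 = -248
sqrt(|disc|) = sqrt(248) = 15.7480
Real part = -8/(2*2) = -2.0000
Imag part = 15.7480/(2*2) = 3.9370

-2.0000 ± 3.9370i


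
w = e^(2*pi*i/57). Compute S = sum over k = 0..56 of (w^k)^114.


The roots are w_k = w^k with w = e^(2*pi*i/57), and (w^k)^114 = (w^114)^k.
So S = 1 + u + u^2 + ... + u^(56) with u = w^114.
114 = 2*57 + 0, so 114 is a multiple of 57 and u = (w^57)^2 = 1.
Every one of the 57 terms equals 1: S = 57

S = 57


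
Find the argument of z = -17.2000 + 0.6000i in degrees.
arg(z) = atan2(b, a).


Re = -17.2, Im = 0.6
arg = atan2(0.6, -17.2) = 178.0021 degrees

arg(z) = 178.0021 degrees


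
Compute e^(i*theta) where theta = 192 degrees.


cos(192°) = -0.9781
sin(192°) = -0.2079

e^(i*192°) = -0.9781 - 0.2079i


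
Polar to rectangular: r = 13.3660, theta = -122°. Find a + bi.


a = 13.3660*cos(-122°) = 13.3660*(-0.52992) = -7.0829
b = 13.3660*sin(-122°) = 13.3660*(-0.84805) = -11.3350

-7.0829 - 11.3350i


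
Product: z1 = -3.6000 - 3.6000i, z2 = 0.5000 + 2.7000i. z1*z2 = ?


Real = -3.6*0.5 - (-3.6)*2.7 = -1.8 - (-9.72) = 7.92
Imag = -3.6*2.7 + 0.5*(-3.6) = -9.72 - (1.8) = -11.52

7.9200 - 11.5200i


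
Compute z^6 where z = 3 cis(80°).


r^6 = 3^6 = 729
n*theta = 6*80° = 480° = 120° (mod 360)
a = 729*cos(120°) = -364.5000
b = 729*sin(120°) = 631.3325

729 cis(120°) = -364.5000 + 631.3325i


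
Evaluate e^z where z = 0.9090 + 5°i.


e^0.9090 = 2.4818
cos(5°) = 0.9962
sin(5°) = 0.08716
Real = 2.4818*0.9962 = 2.4724
Imag = 2.4818*0.08716 = 0.2163

2.4724 + 0.2163i


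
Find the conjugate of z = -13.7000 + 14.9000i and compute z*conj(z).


z_bar = -13.7000 - 14.9000i
z*z_bar = (-13.7)^2 + 14.9^2 = 187.69 + 222.01 = 409.7

z_bar = -13.7000 - 14.9000i, z*z_bar = 409.7


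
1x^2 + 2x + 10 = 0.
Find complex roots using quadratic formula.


disc = 2^2 - 4*1*10 = 4 - 40 = -36
sqrt(|disc|) = sqrt(36) = 6.0000
Real part = -2/(2*1) = -1.0000
Imag part = 6.0000/(2*1) = 3.0000

-1.0000 ± 3.0000i


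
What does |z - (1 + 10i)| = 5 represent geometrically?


|z - z0| = r is a circle with center z0 and radius r.
Center = (1, 10), radius = 5

Circle with center (1, 10) and radius 5


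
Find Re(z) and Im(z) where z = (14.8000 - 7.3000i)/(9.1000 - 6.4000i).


Multiply by conjugate: (14.8000 - 7.3000i)(9.1000 + 6.4000i) / (9.1^2 + (-6.4)^2)
Numerator real = 14.8*9.1 - (7.3)*(-6.4) = 181.4
Numerator imag = -7.3*9.1 - 14.8*(-6.4) = 28.29
Denominator = 123.77
Re(z) = 181.4/123.77 = 1.4656
Im(z) = 28.29/123.77 = 0.2286

Re(z) = 1.4656, Im(z) = 0.2286


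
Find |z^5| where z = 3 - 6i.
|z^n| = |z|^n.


|z| = sqrt(9+36) = sqrt(45) = 6.7082
|z^5| = |z|^5 = (sqrt(45))^5 = 45^2 * sqrt(45) = 2025*sqrt(45)

|z^5| = 2025*sqrt(45) ≈ 13584.1130


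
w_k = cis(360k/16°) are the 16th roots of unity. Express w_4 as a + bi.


Angle = 360*4/16 = 90°
a = cos(90°) = 0
b = sin(90°) = 1.0000

0 + 1.0000i


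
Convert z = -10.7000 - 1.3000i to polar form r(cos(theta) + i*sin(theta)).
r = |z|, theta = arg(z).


r = sqrt(114.49+1.69) = sqrt(116.18) = 10.7787
theta = atan2(-1.3, -10.7) = -173.0728 degrees

r = 10.7787, theta = -173.0728 degrees


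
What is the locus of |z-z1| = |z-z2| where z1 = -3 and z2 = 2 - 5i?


Equal distances means the locus is the perpendicular bisector of z1 and z2.
Midpoint = ((-3+2)/2, (0+(-5))/2) = (-0.5000, -2.5000)

Perpendicular bisector through (-0.5000, -2.5000)


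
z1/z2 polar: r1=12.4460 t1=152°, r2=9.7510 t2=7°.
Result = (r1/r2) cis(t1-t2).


r = 12.4460 / 9.7510 = 1.2764
theta = 152° - 7° = 145° = 145° (mod 360)

1.2764 cis(145°)


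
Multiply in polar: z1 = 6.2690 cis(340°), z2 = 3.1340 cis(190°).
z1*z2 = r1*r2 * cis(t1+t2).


r = 6.2690 * 3.1340 = 19.6470
theta = 340° + 190° = 530° = 170° (mod 360)

19.6470 cis(170°)


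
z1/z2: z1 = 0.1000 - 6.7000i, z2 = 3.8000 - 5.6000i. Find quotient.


Conjugate of z2 = 3.8000 + 5.6000i
Numerator: (0.1000 - 6.7000i)(3.8000 + 5.6000i) = 37.9000 - 24.9000i
Denominator: 3.8^2 + (-5.6)^2 = 45.8
Result = (37.9000 - 24.9000i)/45.8

0.8275 - 0.5437i


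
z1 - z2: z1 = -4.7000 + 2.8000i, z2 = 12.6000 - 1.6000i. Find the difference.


Real: -4.7 - 12.6 = -17.3
Imag: 2.8 + 1.6 = 4.4

-17.3000 + 4.4000i


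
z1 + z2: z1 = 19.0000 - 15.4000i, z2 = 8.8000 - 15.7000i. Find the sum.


Real: 19 + 8.8 = 27.8
Imag: -15.4 - 15.7 = -31.1

27.8000 - 31.1000i


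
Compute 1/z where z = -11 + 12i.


|z|^2 = 121+144 = 265
1/z = (-11 - 12i)/265

1/z = -0.0415 - 0.0453i


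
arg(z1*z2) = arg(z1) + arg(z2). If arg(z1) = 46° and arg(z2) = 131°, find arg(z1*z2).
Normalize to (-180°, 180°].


arg(z1*z2) = 46° + 131° = 177°
Normalized to (-180°, 180°]: 177°

177°


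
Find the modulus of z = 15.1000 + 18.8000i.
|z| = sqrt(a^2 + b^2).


|z| = sqrt(15.1^2 + 18.8^2) = sqrt(228.01 + 353.44) = sqrt(581.45) = 24.1133

|z| = 24.1133


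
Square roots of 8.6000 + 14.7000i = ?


|z| = sqrt(73.96+216.09) = 17.0309
sqrt((|z|+a)/2) = sqrt((17.0309+8.6)/2) = sqrt(12.8154) = 3.5799
sqrt((|z|-a)/2) = sqrt((17.0309-8.6)/2) = sqrt(4.2154) = 2.0532

±(3.5799 + 2.0532i) i.e. 3.5799 + 2.0532i and -3.5799 - 2.0532i


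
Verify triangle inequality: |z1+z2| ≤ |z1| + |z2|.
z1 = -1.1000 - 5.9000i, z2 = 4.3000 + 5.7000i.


|z1| = sqrt((-1.1)^2 + (-5.9)^2) = sqrt(36.02) = 6.0017
|z2| = sqrt(4.3^2 + 5.7^2) = sqrt(50.98) = 7.1400
z1+z2 = 3.2000 - 0.2000i
|z1+z2| = sqrt(10.28) = 3.2062
|z1|+|z2| = 6.0017 + 7.1400 = 13.1417

|z1+z2| = 3.2062 ≤ |z1|+|z2| = 13.1417 (verified)


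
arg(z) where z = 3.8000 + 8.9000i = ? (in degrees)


Re = 3.8, Im = 8.9
arg = atan2(8.9, 3.8) = 66.8792 degrees

arg(z) = 66.8792 degrees


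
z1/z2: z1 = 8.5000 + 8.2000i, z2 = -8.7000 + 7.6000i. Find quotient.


Conjugate of z2 = -8.7000 - 7.6000i
Numerator: (8.5000 + 8.2000i)(-8.7000 - 7.6000i) = -11.6300 - 135.9400i
Denominator: (-8.7)^2 + 7.6^2 = 133.45
Result = (-11.6300 - 135.9400i)/133.45

-0.0871 - 1.0187i


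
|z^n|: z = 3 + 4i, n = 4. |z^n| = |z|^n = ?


|z| = sqrt(9+16) = sqrt(25) = 5
|z^4| = |z|^4 = 5^4 = 625

|z^4| = 625


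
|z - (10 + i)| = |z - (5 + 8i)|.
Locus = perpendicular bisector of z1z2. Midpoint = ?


Equal distances means the locus is the perpendicular bisector of z1 and z2.
Midpoint = ((10+5)/2, (1+8)/2) = (7.5000, 4.5000)

Perpendicular bisector through (7.5000, 4.5000)


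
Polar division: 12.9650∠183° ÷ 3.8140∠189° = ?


r = 12.9650 / 3.8140 = 3.3993
theta = 183° - 189° = -6° = 354° (mod 360)

3.3993 cis(354°)


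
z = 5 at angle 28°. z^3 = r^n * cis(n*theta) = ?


r^3 = 5^3 = 125
n*theta = 3*28° = 84° = 84° (mod 360)
a = 125*cos(84°) = 13.0661
b = 125*sin(84°) = 124.3152

125 cis(84°) = 13.0661 + 124.3152i


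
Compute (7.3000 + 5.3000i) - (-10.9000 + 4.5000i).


Real: 7.3 + 10.9 = 18.2
Imag: 5.3 - 4.5 = 0.8

18.2000 + 0.8000i


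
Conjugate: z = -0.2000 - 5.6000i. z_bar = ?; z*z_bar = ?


z_bar = -0.2000 + 5.6000i
z*z_bar = (-0.2)^2 + (-5.6)^2 = 0.04 + 31.36 = 31.4

z_bar = -0.2000 + 5.6000i, z*z_bar = 31.4


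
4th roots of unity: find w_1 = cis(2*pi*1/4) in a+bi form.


Angle = 360*1/4 = 90°
a = cos(90°) = 0
b = sin(90°) = 1.0000

0 + 1.0000i


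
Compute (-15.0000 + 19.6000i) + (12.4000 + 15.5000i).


Real: -15 + 12.4 = -2.6
Imag: 19.6 + 15.5 = 35.1

-2.6000 + 35.1000i


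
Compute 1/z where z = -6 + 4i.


|z|^2 = 36+16 = 52
1/z = (-6 - 4i)/52

1/z = -0.1154 - 0.0769i


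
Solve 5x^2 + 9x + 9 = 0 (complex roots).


disc = 9^2 - 4*5*9 = 81 - 180 = -99
sqrt(|disc|) = sqrt(99) = 9.9499
Real part = -9/(2*5) = -0.9000
Imag part = 9.9499/(2*5) = 0.9950

-0.9000 ± 0.9950i


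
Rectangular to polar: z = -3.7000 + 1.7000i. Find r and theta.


r = sqrt(13.69+2.89) = sqrt(16.58) = 4.0719
theta = atan2(1.7, -3.7) = 155.3231 degrees

r = 4.0719, theta = 155.3231 degrees


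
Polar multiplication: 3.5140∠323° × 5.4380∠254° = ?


r = 3.5140 * 5.4380 = 19.1091
theta = 323° + 254° = 577° = 217° (mod 360)

19.1091 cis(217°)


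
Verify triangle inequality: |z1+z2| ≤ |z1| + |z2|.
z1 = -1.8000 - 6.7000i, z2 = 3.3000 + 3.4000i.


|z1| = sqrt((-1.8)^2 + (-6.7)^2) = sqrt(48.13) = 6.9376
|z2| = sqrt(3.3^2 + 3.4^2) = sqrt(22.45) = 4.7381
z1+z2 = 1.5000 - 3.3000i
|z1+z2| = sqrt(13.14) = 3.6249
|z1|+|z2| = 6.9376 + 4.7381 = 11.6757

|z1+z2| = 3.6249 ≤ |z1|+|z2| = 11.6757 (verified)


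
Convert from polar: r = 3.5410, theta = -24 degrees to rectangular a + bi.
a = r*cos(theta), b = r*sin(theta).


a = 3.5410*cos(-24°) = 3.5410*0.91355 = 3.2349
b = 3.5410*sin(-24°) = 3.5410*(-0.40674) = -1.4403

3.2349 - 1.4403i


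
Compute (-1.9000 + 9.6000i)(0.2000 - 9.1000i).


Real = -1.9*0.2 - 9.6*(-9.1) = -0.38 - (-87.36) = 86.98
Imag = -1.9*(-9.1) + 0.2*9.6 = 17.29 + 1.92 = 19.21

86.9800 + 19.2100i


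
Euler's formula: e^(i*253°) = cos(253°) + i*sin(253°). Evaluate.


cos(253°) = -0.2924
sin(253°) = -0.9563

e^(i*253°) = -0.2924 - 0.9563i


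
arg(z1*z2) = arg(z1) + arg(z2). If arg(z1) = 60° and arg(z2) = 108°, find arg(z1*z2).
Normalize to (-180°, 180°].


arg(z1*z2) = 60° + 108° = 168°
Normalized to (-180°, 180°]: 168°

168°


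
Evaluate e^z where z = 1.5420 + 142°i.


e^1.5420 = 4.67393
cos(142°) = -0.788
sin(142°) = 0.61566
Real = 4.67393*(-0.788) = -3.6831
Imag = 4.67393*0.61566 = 2.8776

-3.6831 + 2.8776i


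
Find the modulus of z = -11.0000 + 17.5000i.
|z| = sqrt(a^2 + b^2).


|z| = sqrt((-11)^2 + 17.5^2) = sqrt(121 + 306.25) = sqrt(427.25) = 20.6700

|z| = 20.6700


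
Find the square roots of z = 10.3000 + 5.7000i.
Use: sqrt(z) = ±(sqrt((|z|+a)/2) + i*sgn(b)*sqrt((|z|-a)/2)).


|z| = sqrt(106.09+32.49) = 11.7720
sqrt((|z|+a)/2) = sqrt((11.7720+10.3)/2) = sqrt(11.0360) = 3.3220
sqrt((|z|-a)/2) = sqrt((11.7720-10.3)/2) = sqrt(0.7360) = 0.8579

±(3.3220 + 0.8579i) i.e. 3.3220 + 0.8579i and -3.3220 - 0.8579i


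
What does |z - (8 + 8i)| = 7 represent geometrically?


|z - z0| = r is a circle with center z0 and radius r.
Center = (8, 8), radius = 7

Circle with center (8, 8) and radius 7


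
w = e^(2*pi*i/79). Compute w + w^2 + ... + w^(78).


With w = e^(2*pi*i/79), all 79 of the 79th roots of unity w^0 = 1, w, ..., w^(78) sum to 0: 1 + w + ... + w^(78) = (1 - w^79)/(1 - w) = 0 since w^79 = 1, w ≠ 1.
Removing the root 1: w + w^2 + ... + w^(78) = 0 - 1 = -1

Sum = -1


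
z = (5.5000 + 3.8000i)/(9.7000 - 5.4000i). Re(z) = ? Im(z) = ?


Multiply by conjugate: (5.5000 + 3.8000i)(9.7000 + 5.4000i) / (9.7^2 + (-5.4)^2)
Numerator real = 5.5*9.7 + 3.8*(-5.4) = 32.83
Numerator imag = 3.8*9.7 - 5.5*(-5.4) = 66.56
Denominator = 123.25
Re(z) = 32.83/123.25 = 0.2664
Im(z) = 66.56/123.25 = 0.5400

Re(z) = 0.2664, Im(z) = 0.5400


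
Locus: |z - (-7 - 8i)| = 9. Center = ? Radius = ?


|z - z0| = r is a circle with center z0 and radius r.
Center = (-7, -8), radius = 9

Circle with center (-7, -8) and radius 9


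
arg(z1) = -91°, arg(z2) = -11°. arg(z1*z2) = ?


arg(z1*z2) = -91° - 11° = -102°
Normalized to (-180°, 180°]: -102°

-102°


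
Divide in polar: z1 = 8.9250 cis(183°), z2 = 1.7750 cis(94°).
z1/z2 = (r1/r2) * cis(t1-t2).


r = 8.9250 / 1.7750 = 5.0282
theta = 183° - 94° = 89° = 89° (mod 360)

5.0282 cis(89°)


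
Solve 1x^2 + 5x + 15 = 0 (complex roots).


disc = 5^2 - 4*1*15 = 25 - 60 = -35
sqrt(|disc|) = sqrt(35) = 5.9161
Real part = -5/(2*1) = -2.5000
Imag part = 5.9161/(2*1) = 2.9580

-2.5000 ± 2.9580i


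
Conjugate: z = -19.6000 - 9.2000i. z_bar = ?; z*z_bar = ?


z_bar = -19.6000 + 9.2000i
z*z_bar = (-19.6)^2 + (-9.2)^2 = 384.16 + 84.64 = 468.8

z_bar = -19.6000 + 9.2000i, z*z_bar = 468.8


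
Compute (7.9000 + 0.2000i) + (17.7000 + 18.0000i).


Real: 7.9 + 17.7 = 25.6
Imag: 0.2 + 18 = 18.2

25.6000 + 18.2000i


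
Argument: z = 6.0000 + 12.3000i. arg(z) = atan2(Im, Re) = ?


Re = 6, Im = 12.3
arg = atan2(12.3, 6) = 63.9967 degrees

arg(z) = 63.9967 degrees


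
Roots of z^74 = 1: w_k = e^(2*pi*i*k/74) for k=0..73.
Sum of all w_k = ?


The sum of all 74th roots of unity is 0.
Geometric series: (1 - w^74)/(1 - w) = (1-1)/(1-w) = 0 since w^74 = 1, w ≠ 1.
Alternatively: coefficient of z^73 in z^74 - 1 is 0.

0


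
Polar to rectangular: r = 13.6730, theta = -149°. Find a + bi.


a = 13.6730*cos(-149°) = 13.6730*(-0.857167) = -11.7200
b = 13.6730*sin(-149°) = 13.6730*(-0.51504) = -7.0421

-11.7200 - 7.0421i


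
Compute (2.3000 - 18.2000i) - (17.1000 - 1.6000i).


Real: 2.3 - 17.1 = -14.8
Imag: -18.2 + 1.6 = -16.6

-14.8000 - 16.6000i


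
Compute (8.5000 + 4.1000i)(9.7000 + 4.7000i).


Real = 8.5*9.7 - 4.1*4.7 = 82.45 - 19.27 = 63.18
Imag = 8.5*4.7 + 9.7*4.1 = 39.95 + 39.77 = 79.72

63.1800 + 79.7200i


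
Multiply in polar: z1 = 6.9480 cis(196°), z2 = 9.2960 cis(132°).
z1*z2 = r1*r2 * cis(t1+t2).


r = 6.9480 * 9.2960 = 64.5886
theta = 196° + 132° = 328° = 328° (mod 360)

64.5886 cis(328°)


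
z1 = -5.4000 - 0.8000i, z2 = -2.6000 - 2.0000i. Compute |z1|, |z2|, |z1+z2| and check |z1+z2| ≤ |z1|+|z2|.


|z1| = sqrt((-5.4)^2 + (-0.8)^2) = sqrt(29.8) = 5.4589
|z2| = sqrt((-2.6)^2 + (-2)^2) = sqrt(10.76) = 3.2802
z1+z2 = -8.0000 - 2.8000i
|z1+z2| = sqrt(71.84) = 8.4758
|z1|+|z2| = 5.4589 + 3.2802 = 8.7391

|z1+z2| = 8.4758 ≤ |z1|+|z2| = 8.7391 (verified)


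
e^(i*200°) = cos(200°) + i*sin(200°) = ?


cos(200°) = -0.9397
sin(200°) = -0.3420

e^(i*200°) = -0.9397 - 0.3420i


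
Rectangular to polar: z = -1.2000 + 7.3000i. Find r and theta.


r = sqrt(1.44+53.29) = sqrt(54.73) = 7.3980
theta = atan2(7.3, -1.2) = 99.3350 degrees

r = 7.3980, theta = 99.3350 degrees


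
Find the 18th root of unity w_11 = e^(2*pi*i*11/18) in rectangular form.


Angle = 360*11/18 = 220°
a = cos(220°) = -0.7660
b = sin(220°) = -0.6428

-0.7660 - 0.6428i


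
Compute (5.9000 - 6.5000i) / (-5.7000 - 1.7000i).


Conjugate of z2 = -5.7000 + 1.7000i
Numerator: (5.9000 - 6.5000i)(-5.7000 + 1.7000i) = -22.5800 + 47.0800i
Denominator: (-5.7)^2 + (-1.7)^2 = 35.38
Result = (-22.5800 + 47.0800i)/35.38

-0.6382 + 1.3307i


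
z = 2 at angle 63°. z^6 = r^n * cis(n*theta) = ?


r^6 = 2^6 = 64
n*theta = 6*63° = 378° = 18° (mod 360)
a = 64*cos(18°) = 60.8676
b = 64*sin(18°) = 19.7771

64 cis(18°) = 60.8676 + 19.7771i


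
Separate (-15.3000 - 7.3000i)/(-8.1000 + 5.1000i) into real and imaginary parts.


Multiply by conjugate: (-15.3000 - 7.3000i)(-8.1000 - 5.1000i) / ((-8.1)^2 + 5.1^2)
Numerator real = -15.3*(-8.1) - (7.3)*5.1 = 86.7
Numerator imag = -7.3*(-8.1) - (-15.3)*5.1 = 137.16
Denominator = 91.62
Re(z) = 86.7/91.62 = 0.9463
Im(z) = 137.16/91.62 = 1.4971

Re(z) = 0.9463, Im(z) = 1.4971


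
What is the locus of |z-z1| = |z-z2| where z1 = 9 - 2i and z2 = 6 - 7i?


Equal distances means the locus is the perpendicular bisector of z1 and z2.
Midpoint = ((9+6)/2, (-2+(-7))/2) = (7.5000, -4.5000)

Perpendicular bisector through (7.5000, -4.5000)


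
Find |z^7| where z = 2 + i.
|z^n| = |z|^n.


|z| = sqrt(4+1) = sqrt(5) = 2.2361
|z^7| = |z|^7 = (sqrt(5))^7 = 5^3 * sqrt(5) = 125*sqrt(5)

|z^7| = 125*sqrt(5) ≈ 279.5085


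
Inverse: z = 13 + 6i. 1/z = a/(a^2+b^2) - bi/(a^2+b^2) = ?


|z|^2 = 169+36 = 205
1/z = (13 - 6i)/205

1/z = 0.0634 - 0.0293i


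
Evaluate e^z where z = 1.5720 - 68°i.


e^1.5720 = 4.8163
cos(-68°) = 0.3746
sin(-68°) = -0.92718
Real = 4.8163*0.3746 = 1.8042
Imag = 4.8163*(-0.92718) = -4.4656

1.8042 - 4.4656i


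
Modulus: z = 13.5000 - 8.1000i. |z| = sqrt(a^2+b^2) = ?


|z| = sqrt(13.5^2 + (-8.1)^2) = sqrt(182.25 + 65.61) = sqrt(247.86) = 15.7436

|z| = 15.7436


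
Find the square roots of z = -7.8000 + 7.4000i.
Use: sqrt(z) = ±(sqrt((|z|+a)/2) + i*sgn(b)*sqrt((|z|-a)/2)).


|z| = sqrt(60.84+54.76) = 10.7517
sqrt((|z|+a)/2) = sqrt((10.7517+(-7.8))/2) = sqrt(1.4759) = 1.2149
sqrt((|z|-a)/2) = sqrt((10.7517-(-7.8))/2) = sqrt(9.2759) = 3.0456

±(1.2149 + 3.0456i) i.e. 1.2149 + 3.0456i and -1.2149 - 3.0456i


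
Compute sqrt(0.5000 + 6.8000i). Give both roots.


|z| = sqrt(0.25+46.24) = 6.8184
sqrt((|z|+a)/2) = sqrt((6.8184+0.5)/2) = sqrt(3.6592) = 1.9129
sqrt((|z|-a)/2) = sqrt((6.8184-0.5)/2) = sqrt(3.1592) = 1.7774

±(1.9129 + 1.7774i) i.e. 1.9129 + 1.7774i and -1.9129 - 1.7774i


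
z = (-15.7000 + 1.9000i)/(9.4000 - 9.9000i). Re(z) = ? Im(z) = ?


Multiply by conjugate: (-15.7000 + 1.9000i)(9.4000 + 9.9000i) / (9.4^2 + (-9.9)^2)
Numerator real = -15.7*9.4 + 1.9*(-9.9) = -166.39
Numerator imag = 1.9*9.4 - (-15.7)*(-9.9) = -137.57
Denominator = 186.37
Re(z) = -166.39/186.37 = -0.8928
Im(z) = -137.57/186.37 = -0.7382

Re(z) = -0.8928, Im(z) = -0.7382


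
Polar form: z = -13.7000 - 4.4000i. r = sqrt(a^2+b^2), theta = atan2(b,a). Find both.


r = sqrt(187.69+19.36) = sqrt(207.05) = 14.3892
theta = atan2(-4.4, -13.7) = -162.1946 degrees

r = 14.3892, theta = -162.1946 degrees


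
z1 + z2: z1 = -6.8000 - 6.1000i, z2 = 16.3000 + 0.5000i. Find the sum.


Real: -6.8 + 16.3 = 9.5
Imag: -6.1 + 0.5 = -5.6

9.5000 - 5.6000i


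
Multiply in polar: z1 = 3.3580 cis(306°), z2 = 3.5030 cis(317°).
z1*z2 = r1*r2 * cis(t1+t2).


r = 3.3580 * 3.5030 = 11.7631
theta = 306° + 317° = 623° = 263° (mod 360)

11.7631 cis(263°)


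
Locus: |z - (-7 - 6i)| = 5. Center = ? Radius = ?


|z - z0| = r is a circle with center z0 and radius r.
Center = (-7, -6), radius = 5

Circle with center (-7, -6) and radius 5


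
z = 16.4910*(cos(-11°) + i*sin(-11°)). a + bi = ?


a = 16.4910*cos(-11°) = 16.4910*0.981627 = 16.1880
b = 16.4910*sin(-11°) = 16.4910*(-0.19081) = -3.1466

16.1880 - 3.1466i


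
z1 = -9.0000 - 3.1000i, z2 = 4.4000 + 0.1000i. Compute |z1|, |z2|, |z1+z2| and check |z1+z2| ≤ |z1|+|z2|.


|z1| = sqrt((-9)^2 + (-3.1)^2) = sqrt(90.61) = 9.5189
|z2| = sqrt(4.4^2 + 0.1^2) = sqrt(19.37) = 4.4011
z1+z2 = -4.6000 - 3.0000i
|z1+z2| = sqrt(30.16) = 5.4918
|z1|+|z2| = 9.5189 + 4.4011 = 13.9200

|z1+z2| = 5.4918 ≤ |z1|+|z2| = 13.9200 (verified)


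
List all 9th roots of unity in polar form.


The 9th roots of unity are cis(360k/9°) for k=0..8
Angle step = 360/9 = 40°
Primitive root: cis(40°)
Primitive root = 0.7660 + 0.6428i

9 roots at angles: 0°, 40°, 80°, 120°, 160°, 200°, 240°, 280°, 320°


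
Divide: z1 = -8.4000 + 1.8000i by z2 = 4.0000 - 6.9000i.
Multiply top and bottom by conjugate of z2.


Conjugate of z2 = 4.0000 + 6.9000i
Numerator: (-8.4000 + 1.8000i)(4.0000 + 6.9000i) = -46.0200 - 50.7600i
Denominator: 4^2 + (-6.9)^2 = 63.61
Result = (-46.0200 - 50.7600i)/63.61

-0.7235 - 0.7980i


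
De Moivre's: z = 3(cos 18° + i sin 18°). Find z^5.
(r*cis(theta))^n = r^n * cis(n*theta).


r^5 = 3^5 = 243
n*theta = 5*18° = 90° = 90° (mod 360)
a = 243*cos(90°) = 0
b = 243*sin(90°) = 243.0000

243 cis(90°) = 0 + 243.0000i


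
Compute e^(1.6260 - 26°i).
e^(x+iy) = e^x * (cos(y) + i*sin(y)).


e^1.6260 = 5.0835
cos(-26°) = 0.8988
sin(-26°) = -0.43837
Real = 5.0835*0.8988 = 4.5690
Imag = 5.0835*(-0.43837) = -2.2285

4.5690 - 2.2285i


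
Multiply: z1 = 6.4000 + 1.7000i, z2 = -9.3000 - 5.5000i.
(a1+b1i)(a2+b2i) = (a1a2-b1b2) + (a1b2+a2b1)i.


Real = 6.4*(-9.3) - 1.7*(-5.5) = -59.52 - (-9.35) = -50.17
Imag = 6.4*(-5.5) - (9.3)*1.7 = -35.2 - (15.81) = -51.01

-50.1700 - 51.0100i


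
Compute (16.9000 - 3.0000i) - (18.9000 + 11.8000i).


Real: 16.9 - 18.9 = -2
Imag: -3 - 11.8 = -14.8

-2.0000 - 14.8000i


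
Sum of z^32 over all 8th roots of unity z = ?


The roots are w_k = w^k with w = e^(2*pi*i/8), and (w^k)^32 = (w^32)^k.
So S = 1 + u + u^2 + ... + u^(7) with u = w^32.
32 = 4*8 + 0, so 32 is a multiple of 8 and u = (w^8)^4 = 1.
Every one of the 8 terms equals 1: S = 8

S = 8


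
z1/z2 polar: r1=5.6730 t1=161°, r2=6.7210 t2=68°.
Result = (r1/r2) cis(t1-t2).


r = 5.6730 / 6.7210 = 0.8441
theta = 161° - 68° = 93° = 93° (mod 360)

0.8441 cis(93°)


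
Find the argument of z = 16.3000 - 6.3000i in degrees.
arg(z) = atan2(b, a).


Re = 16.3, Im = -6.3
arg = atan2(-6.3, 16.3) = -21.1317 degrees

arg(z) = -21.1317 degrees


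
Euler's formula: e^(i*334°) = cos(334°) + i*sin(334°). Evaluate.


cos(334°) = 0.8988
sin(334°) = -0.4384

e^(i*334°) = 0.8988 - 0.4384i


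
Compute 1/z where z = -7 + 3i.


|z|^2 = 49+9 = 58
1/z = (-7 - 3i)/58

1/z = -0.1207 - 0.0517i


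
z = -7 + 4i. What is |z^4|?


|z| = sqrt(49+16) = sqrt(65) = 8.0623
|z^4| = |z|^4 = (sqrt(65))^4 = 65^2 = 4225

|z^4| = 4225


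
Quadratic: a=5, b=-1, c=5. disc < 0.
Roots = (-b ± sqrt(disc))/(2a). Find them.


disc = (-1)^2 - 4*5*5 = 1 - 100 = -99
sqrt(|disc|) = sqrt(99) = 9.9499
Real part = 1/(2*5) = 0.1000
Imag part = 9.9499/(2*5) = 0.9950

0.1000 ± 0.9950i


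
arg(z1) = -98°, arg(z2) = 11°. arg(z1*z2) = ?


arg(z1*z2) = -98° + 11° = -87°
Normalized to (-180°, 180°]: -87°

-87°


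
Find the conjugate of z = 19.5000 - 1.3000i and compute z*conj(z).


z_bar = 19.5000 + 1.3000i
z*z_bar = 19.5^2 + (-1.3)^2 = 380.25 + 1.69 = 381.94

z_bar = 19.5000 + 1.3000i, z*z_bar = 381.94


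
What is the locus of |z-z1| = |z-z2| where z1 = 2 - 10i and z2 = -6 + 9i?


Equal distances means the locus is the perpendicular bisector of z1 and z2.
Midpoint = ((2+(-6))/2, (-10+9)/2) = (-2.0000, -0.5000)

Perpendicular bisector through (-2.0000, -0.5000)


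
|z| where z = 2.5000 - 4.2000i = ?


|z| = sqrt(2.5^2 + (-4.2)^2) = sqrt(6.25 + 17.64) = sqrt(23.89) = 4.8877

|z| = 4.8877


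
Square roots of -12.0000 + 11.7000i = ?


|z| = sqrt(144+136.89) = 16.7598
sqrt((|z|+a)/2) = sqrt((16.7598+(-12))/2) = sqrt(2.3799) = 1.5427
sqrt((|z|-a)/2) = sqrt((16.7598-(-12))/2) = sqrt(14.3799) = 3.7921

±(1.5427 + 3.7921i) i.e. 1.5427 + 3.7921i and -1.5427 - 3.7921i


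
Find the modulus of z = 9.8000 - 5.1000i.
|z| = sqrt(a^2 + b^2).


|z| = sqrt(9.8^2 + (-5.1)^2) = sqrt(96.04 + 26.01) = sqrt(122.05) = 11.0476

|z| = 11.0476


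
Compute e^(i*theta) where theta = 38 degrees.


cos(38°) = 0.7880
sin(38°) = 0.6157

e^(i*38°) = 0.7880 + 0.6157i


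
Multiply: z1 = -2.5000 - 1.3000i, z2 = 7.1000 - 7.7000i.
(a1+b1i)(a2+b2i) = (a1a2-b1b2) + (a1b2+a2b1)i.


Real = -2.5*7.1 - (-1.3)*(-7.7) = -17.75 - 10.01 = -27.76
Imag = -2.5*(-7.7) + 7.1*(-1.3) = 19.25 - (9.23) = 10.02

-27.7600 + 10.0200i


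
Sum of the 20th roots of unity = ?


The sum of all 20th roots of unity is 0.
Geometric series: (1 - w^20)/(1 - w) = (1-1)/(1-w) = 0 since w^20 = 1, w ≠ 1.
Alternatively: coefficient of z^19 in z^20 - 1 is 0.

0


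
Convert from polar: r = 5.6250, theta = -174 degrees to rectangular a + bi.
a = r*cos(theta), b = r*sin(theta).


a = 5.6250*cos(-174°) = 5.6250*(-0.99452) = -5.5942
b = 5.6250*sin(-174°) = 5.6250*(-0.10453) = -0.5880

-5.5942 - 0.5880i


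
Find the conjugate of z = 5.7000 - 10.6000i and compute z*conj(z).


z_bar = 5.7000 + 10.6000i
z*z_bar = 5.7^2 + (-10.6)^2 = 32.49 + 112.36 = 144.85

z_bar = 5.7000 + 10.6000i, z*z_bar = 144.85


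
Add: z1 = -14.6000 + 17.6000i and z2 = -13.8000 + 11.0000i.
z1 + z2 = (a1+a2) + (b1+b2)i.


Real: -14.6 - 13.8 = -28.4
Imag: 17.6 + 11 = 28.6

-28.4000 + 28.6000i


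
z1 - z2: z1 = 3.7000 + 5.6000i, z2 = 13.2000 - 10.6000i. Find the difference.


Real: 3.7 - 13.2 = -9.5
Imag: 5.6 + 10.6 = 16.2

-9.5000 + 16.2000i


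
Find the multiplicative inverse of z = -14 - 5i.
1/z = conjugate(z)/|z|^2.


|z|^2 = 196+25 = 221
1/z = (-14 + 5i)/221

1/z = -0.0633 + 0.0226i


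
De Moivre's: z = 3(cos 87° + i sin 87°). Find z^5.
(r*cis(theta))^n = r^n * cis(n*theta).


r^5 = 3^5 = 243
n*theta = 5*87° = 435° = 75° (mod 360)
a = 243*cos(75°) = 62.8930
b = 243*sin(75°) = 234.7200

243 cis(75°) = 62.8930 + 234.7200i


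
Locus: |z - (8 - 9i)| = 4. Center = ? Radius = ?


|z - z0| = r is a circle with center z0 and radius r.
Center = (8, -9), radius = 4

Circle with center (8, -9) and radius 4


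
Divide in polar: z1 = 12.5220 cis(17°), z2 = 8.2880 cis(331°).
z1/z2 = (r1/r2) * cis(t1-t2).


r = 12.5220 / 8.2880 = 1.5109
theta = 17° - 331° = -314° = 46° (mod 360)

1.5109 cis(46°)


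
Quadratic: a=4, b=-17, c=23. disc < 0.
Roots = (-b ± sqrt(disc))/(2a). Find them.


disc = (-17)^2 - 4*4*23 = 289 - 368 = -79
sqrt(|disc|) = sqrt(79) = 8.8882
Real part = 17/(2*4) = 2.1250
Imag part = 8.8882/(2*4) = 1.1110

2.1250 ± 1.1110i


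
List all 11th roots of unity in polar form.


The 11th roots of unity are cis(360k/11°) for k=0..10
Angle step = 360/11 = 32.7273°
Primitive root: cis(32.7273°)
Primitive root = 0.8413 + 0.5406i

11 roots at angles: 0°, 32.7273°, 65.4545°, 98.1818°, 130.9091°, 163.6364°, 196.3636°, 229.0909°, 261.8182°, 294.5455°, 327.2727°


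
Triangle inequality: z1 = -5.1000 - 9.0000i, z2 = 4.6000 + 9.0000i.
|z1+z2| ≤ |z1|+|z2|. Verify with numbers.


|z1| = sqrt((-5.1)^2 + (-9)^2) = sqrt(107.01) = 10.3446
|z2| = sqrt(4.6^2 + 9^2) = sqrt(102.16) = 10.1074
z1+z2 = -0.5000
|z1+z2| = sqrt(0.25) = 0.5000
|z1|+|z2| = 10.3446 + 10.1074 = 20.4520

|z1+z2| = 0.5000 ≤ |z1|+|z2| = 20.4520 (verified)


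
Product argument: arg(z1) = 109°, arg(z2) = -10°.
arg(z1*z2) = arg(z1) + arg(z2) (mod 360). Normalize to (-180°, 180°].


arg(z1*z2) = 109° - 10° = 99°
Normalized to (-180°, 180°]: 99°

99°


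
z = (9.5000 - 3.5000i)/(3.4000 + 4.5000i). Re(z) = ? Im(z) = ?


Multiply by conjugate: (9.5000 - 3.5000i)(3.4000 - 4.5000i) / (3.4^2 + 4.5^2)
Numerator real = 9.5*3.4 - (3.5)*4.5 = 16.55
Numerator imag = -3.5*3.4 - 9.5*4.5 = -54.65
Denominator = 31.81
Re(z) = 16.55/31.81 = 0.5203
Im(z) = -54.65/31.81 = -1.7180

Re(z) = 0.5203, Im(z) = -1.7180


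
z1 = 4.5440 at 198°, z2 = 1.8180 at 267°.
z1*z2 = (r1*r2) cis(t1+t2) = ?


r = 4.5440 * 1.8180 = 8.2610
theta = 198° + 267° = 465° = 105° (mod 360)

8.2610 cis(105°)


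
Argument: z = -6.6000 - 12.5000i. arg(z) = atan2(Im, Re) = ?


Re = -6.6, Im = -12.5
arg = atan2(-12.5, -6.6) = -117.8341 degrees

arg(z) = -117.8341 degrees


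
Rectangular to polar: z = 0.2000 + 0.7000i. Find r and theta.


r = sqrt(0.04+0.49) = sqrt(0.53) = 0.7280
theta = atan2(0.7, 0.2) = 74.0546 degrees

r = 0.7280, theta = 74.0546 degrees


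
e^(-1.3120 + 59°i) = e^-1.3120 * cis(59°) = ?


e^-1.3120 = 0.2693
cos(59°) = 0.515
sin(59°) = 0.8572
Real = 0.2693*0.515 = 0.1387
Imag = 0.2693*0.8572 = 0.2308

0.1387 + 0.2308i
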